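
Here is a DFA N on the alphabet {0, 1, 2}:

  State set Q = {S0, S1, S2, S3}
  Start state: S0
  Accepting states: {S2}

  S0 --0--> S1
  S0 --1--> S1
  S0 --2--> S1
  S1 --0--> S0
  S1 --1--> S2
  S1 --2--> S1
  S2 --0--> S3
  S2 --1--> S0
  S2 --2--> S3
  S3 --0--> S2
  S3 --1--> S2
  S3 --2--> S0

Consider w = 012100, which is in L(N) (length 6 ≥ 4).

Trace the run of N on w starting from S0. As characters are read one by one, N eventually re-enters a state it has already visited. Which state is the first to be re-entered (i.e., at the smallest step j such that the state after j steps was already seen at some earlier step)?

State sequence: S0 -0-> S1 -1-> S2 -2-> S3 -1-> S2 -0-> S3 -0-> S2
First repeat at step 4: S2 was already visited.

The earliest repeat is at step j = 4: N is in S2, which it already visited at step i = 2.
With |Q| = 4, pigeonhole forces a state repeat no later than step 4; the substring read between the first and second visits to that state can be pumped.

S2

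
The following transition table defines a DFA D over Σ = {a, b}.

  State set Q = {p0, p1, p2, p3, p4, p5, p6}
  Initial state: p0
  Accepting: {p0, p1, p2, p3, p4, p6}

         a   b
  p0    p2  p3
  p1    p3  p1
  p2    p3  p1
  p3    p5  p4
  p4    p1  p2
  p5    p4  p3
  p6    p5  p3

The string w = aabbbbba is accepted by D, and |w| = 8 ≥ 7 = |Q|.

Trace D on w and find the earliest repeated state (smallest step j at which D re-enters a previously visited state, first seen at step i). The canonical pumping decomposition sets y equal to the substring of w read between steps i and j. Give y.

abb

State sequence: p0 -a-> p2 -a-> p3 -b-> p4 -b-> p2 -b-> p1 -b-> p1 -b-> p1 -a-> p3
First repeat at step 4: p2 was already visited.

So i = 1, j = 4, giving x = w[0:1] = a, y = w[1:4] = abb, z = w[4:8] = bbba.
Check: |xy| = 4 ≤ 7 and |y| = 3 ≥ 1. Reading y takes D from p2 back to p2, so every xyⁱz is accepted.
Pumping length from the standard proof: p = 7 (the number of states). The repeated state found above gives |xy| = j ≤ 7 and |y| = j − i ≥ 1.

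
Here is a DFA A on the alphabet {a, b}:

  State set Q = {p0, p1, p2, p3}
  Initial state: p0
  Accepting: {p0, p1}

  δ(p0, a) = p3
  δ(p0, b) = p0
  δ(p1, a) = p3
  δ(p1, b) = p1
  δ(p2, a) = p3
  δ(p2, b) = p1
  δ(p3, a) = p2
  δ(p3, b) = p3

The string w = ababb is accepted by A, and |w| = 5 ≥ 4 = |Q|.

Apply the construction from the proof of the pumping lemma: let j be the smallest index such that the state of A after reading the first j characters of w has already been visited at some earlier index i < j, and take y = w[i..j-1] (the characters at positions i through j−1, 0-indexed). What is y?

b

State sequence: p0 -a-> p3 -b-> p3 -a-> p2 -b-> p1 -b-> p1
First repeat at step 2: p3 was already visited.

So i = 1, j = 2, giving x = w[0:1] = a, y = w[1:2] = b, z = w[2:5] = abb.
Check: |xy| = 2 ≤ 4 and |y| = 1 ≥ 1. Reading y takes A from p3 back to p3, so every xyⁱz is accepted.
With |Q| = 4, pigeonhole forces a state repeat no later than step 4; the substring read between the first and second visits to that state can be pumped.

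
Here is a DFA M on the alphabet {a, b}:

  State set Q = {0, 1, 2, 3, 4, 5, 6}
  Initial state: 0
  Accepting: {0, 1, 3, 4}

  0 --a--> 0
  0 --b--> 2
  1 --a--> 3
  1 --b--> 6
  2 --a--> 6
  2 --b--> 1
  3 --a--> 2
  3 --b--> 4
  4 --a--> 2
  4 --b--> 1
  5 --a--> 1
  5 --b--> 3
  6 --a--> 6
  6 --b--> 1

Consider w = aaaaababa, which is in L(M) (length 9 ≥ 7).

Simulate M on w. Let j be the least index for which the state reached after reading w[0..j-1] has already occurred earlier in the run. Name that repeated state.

State sequence: 0 -a-> 0 -a-> 0 -a-> 0 -a-> 0 -a-> 0 -b-> 2 -a-> 6 -b-> 1 -a-> 3
First repeat at step 1: 0 was already visited.

The earliest repeat is at step j = 1: M is in 0, which it already visited at step i = 0.
Since M has 7 states, any run of length ≥ 7 visits 7+1 states, so by pigeonhole some state repeats within the first 7 steps — that repeat gives the pumpable loop.

0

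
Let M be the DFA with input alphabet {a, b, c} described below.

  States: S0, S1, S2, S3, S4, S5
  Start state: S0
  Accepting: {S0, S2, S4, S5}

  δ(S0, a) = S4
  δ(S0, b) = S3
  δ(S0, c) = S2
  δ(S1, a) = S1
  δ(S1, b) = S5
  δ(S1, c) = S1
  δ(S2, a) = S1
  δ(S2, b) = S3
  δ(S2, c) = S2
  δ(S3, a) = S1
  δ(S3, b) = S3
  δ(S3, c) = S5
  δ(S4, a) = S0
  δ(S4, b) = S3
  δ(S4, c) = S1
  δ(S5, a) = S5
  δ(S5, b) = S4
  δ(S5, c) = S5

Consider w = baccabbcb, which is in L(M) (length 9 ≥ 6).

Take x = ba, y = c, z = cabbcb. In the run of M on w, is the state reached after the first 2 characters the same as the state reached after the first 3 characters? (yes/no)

Run of M on the first 3 characters of w = b a c:
  step 0: S0  (start)
  step 1: S3  (read b: S0→S3)
  step 2: S1  (read a: S3→S1)
  step 3: S1  (read c: S1→S1)

After x (step 2): S1. After xy (step 3): S1.
They match, so y = c drives M around a cycle from S1 back to itself; pumping y any number of times keeps M in S1 before reading z, and xyⁱz ∈ L(M) for every i ≥ 0.

yes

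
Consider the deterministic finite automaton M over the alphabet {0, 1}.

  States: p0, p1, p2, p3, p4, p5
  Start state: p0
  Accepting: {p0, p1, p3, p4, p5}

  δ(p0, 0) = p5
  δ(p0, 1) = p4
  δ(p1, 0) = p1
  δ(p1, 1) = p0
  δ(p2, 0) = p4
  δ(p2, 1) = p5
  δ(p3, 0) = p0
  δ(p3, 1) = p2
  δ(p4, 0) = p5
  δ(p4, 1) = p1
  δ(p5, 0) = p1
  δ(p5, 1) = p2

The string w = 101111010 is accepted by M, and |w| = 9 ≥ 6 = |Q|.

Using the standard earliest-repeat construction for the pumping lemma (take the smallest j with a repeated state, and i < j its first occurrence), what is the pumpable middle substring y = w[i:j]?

State sequence: p0 -1-> p4 -0-> p5 -1-> p2 -1-> p5 -1-> p2 -1-> p5 -0-> p1 -1-> p0 -0-> p5
First repeat at step 4: p5 was already visited.

So i = 2, j = 4, giving x = w[0:2] = 10, y = w[2:4] = 11, z = w[4:9] = 11010.
Check: |xy| = 4 ≤ 6 and |y| = 2 ≥ 1. Reading y takes M from p5 back to p5, so every xyⁱz is accepted.

11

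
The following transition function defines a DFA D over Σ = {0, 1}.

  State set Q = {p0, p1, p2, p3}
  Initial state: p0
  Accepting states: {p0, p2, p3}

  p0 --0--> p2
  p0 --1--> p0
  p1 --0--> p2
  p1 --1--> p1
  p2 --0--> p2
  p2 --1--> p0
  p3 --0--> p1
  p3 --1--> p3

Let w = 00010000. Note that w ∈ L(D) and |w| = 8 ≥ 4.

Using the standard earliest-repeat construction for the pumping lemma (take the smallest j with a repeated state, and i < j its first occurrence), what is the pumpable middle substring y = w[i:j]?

0

State sequence: p0 -0-> p2 -0-> p2 -0-> p2 -1-> p0 -0-> p2 -0-> p2 -0-> p2 -0-> p2
First repeat at step 2: p2 was already visited.

So i = 1, j = 2, giving x = w[0:1] = 0, y = w[1:2] = 0, z = w[2:8] = 010000.
Check: |xy| = 2 ≤ 4 and |y| = 1 ≥ 1. Reading y takes D from p2 back to p2, so every xyⁱz is accepted.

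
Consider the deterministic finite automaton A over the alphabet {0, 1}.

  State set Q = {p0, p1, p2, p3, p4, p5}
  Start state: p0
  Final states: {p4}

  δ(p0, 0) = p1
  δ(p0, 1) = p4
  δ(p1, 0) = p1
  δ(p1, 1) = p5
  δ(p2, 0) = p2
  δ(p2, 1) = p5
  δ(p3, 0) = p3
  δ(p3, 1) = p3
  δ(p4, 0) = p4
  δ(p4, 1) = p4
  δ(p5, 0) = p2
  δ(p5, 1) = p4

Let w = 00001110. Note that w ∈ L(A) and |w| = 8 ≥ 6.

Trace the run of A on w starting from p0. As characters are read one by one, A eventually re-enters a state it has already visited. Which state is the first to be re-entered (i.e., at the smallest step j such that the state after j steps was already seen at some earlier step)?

p1

Run of A on w = 0 0 0 0 1 1 1 0:
  step 0: p0  (start)
  step 1: p1  (read 0: p0→p1)
  step 2: p1  (read 0: p1→p1)   ← first repeat (p1 seen earlier)
  step 3: p1  (read 0: p1→p1)
  step 4: p1  (read 0: p1→p1)
  step 5: p5  (read 1: p1→p5)
  step 6: p4  (read 1: p5→p4)
  step 7: p4  (read 1: p4→p4)
  step 8: p4  (read 0: p4→p4)

The earliest repeat is at step j = 2: A is in p1, which it already visited at step i = 1.
Since A has 6 states, any run of length ≥ 6 visits 6+1 states, so by pigeonhole some state repeats within the first 6 steps — that repeat gives the pumpable loop.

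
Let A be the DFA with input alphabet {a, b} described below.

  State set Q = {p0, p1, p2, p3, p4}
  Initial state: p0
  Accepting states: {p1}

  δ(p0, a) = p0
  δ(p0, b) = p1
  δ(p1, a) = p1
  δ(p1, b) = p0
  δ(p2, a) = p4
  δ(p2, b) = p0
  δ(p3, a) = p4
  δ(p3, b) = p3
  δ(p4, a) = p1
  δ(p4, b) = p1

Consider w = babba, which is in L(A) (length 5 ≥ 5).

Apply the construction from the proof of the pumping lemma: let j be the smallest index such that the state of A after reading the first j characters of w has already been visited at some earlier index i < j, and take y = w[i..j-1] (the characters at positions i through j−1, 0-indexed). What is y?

State sequence: p0 -b-> p1 -a-> p1 -b-> p0 -b-> p1 -a-> p1
First repeat at step 2: p1 was already visited.

So i = 1, j = 2, giving x = w[0:1] = b, y = w[1:2] = a, z = w[2:5] = bba.
Check: |xy| = 2 ≤ 5 and |y| = 1 ≥ 1. Reading y takes A from p1 back to p1, so every xyⁱz is accepted.
Since A has 5 states, any run of length ≥ 5 visits 5+1 states, so by pigeonhole some state repeats within the first 5 steps — that repeat gives the pumpable loop.

a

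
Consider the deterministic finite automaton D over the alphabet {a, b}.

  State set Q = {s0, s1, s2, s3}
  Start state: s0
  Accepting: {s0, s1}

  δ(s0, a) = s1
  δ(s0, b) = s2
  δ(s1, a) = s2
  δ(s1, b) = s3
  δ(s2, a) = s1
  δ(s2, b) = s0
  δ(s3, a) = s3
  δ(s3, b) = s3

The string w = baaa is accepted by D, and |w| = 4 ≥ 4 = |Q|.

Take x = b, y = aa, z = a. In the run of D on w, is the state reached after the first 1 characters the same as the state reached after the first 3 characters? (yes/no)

Run of D on the first 3 characters of w = b a a:
  step 0: s0  (start)
  step 1: s2  (read b: s0→s2)
  step 2: s1  (read a: s2→s1)
  step 3: s2  (read a: s1→s2)

After x (step 1): s2. After xy (step 3): s2.
They match, so y = aa drives D around a cycle from s2 back to itself; pumping y any number of times keeps D in s2 before reading z, and xyⁱz ∈ L(D) for every i ≥ 0.

yes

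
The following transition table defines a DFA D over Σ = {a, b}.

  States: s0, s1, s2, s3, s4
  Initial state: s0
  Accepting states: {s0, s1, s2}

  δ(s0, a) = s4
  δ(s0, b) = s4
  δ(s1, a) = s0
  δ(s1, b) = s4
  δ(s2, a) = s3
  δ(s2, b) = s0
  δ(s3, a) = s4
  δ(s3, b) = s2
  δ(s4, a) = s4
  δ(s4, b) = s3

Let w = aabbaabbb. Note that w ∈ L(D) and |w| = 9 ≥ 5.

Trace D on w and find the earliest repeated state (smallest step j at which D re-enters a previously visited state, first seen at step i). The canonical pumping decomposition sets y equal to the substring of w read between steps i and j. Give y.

State sequence: s0 -a-> s4 -a-> s4 -b-> s3 -b-> s2 -a-> s3 -a-> s4 -b-> s3 -b-> s2 -b-> s0
First repeat at step 2: s4 was already visited.

So i = 1, j = 2, giving x = w[0:1] = a, y = w[1:2] = a, z = w[2:9] = bbaabbb.
Check: |xy| = 2 ≤ 5 and |y| = 1 ≥ 1. Reading y takes D from s4 back to s4, so every xyⁱz is accepted.

a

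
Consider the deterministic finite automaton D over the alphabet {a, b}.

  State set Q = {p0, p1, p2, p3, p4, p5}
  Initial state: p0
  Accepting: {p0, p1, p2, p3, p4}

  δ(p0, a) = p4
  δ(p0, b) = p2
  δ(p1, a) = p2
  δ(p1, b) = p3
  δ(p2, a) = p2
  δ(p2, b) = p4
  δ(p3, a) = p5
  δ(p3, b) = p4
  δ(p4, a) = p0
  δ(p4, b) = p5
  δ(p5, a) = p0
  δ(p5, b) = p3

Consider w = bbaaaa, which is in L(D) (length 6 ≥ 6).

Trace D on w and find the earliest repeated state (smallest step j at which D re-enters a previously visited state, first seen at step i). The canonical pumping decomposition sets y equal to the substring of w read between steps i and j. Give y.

Run of D on w = b b a a a a:
  step 0: p0  (start)
  step 1: p2  (read b: p0→p2)
  step 2: p4  (read b: p2→p4)
  step 3: p0  (read a: p4→p0)   ← first repeat (p0 seen earlier)
  step 4: p4  (read a: p0→p4)
  step 5: p0  (read a: p4→p0)
  step 6: p4  (read a: p0→p4)

So i = 0, j = 3, giving x = w[0:0] = ε, y = w[0:3] = bba, z = w[3:6] = aaa.
Check: |xy| = 3 ≤ 6 and |y| = 3 ≥ 1. Reading y takes D from p0 back to p0, so every xyⁱz is accepted.
The DFA has 6 states, so the proof of the pumping lemma guarantees a repeated state among the first 6+1 visited; the segment between the two visits is the pumpable y.

bba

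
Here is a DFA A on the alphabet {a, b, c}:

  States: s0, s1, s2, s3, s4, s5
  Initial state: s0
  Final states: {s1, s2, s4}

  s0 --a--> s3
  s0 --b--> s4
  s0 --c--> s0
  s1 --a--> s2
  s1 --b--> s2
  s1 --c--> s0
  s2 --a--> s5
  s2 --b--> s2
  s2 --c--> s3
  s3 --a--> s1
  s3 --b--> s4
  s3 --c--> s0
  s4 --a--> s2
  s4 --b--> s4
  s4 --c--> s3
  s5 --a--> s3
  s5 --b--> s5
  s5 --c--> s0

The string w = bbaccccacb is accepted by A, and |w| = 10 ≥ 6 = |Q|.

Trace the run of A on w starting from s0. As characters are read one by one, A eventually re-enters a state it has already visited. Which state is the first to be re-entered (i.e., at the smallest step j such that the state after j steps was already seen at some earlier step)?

Run of A on w = b b a c c c c a c b:
  step 0: s0  (start)
  step 1: s4  (read b: s0→s4)
  step 2: s4  (read b: s4→s4)   ← first repeat (s4 seen earlier)
  step 3: s2  (read a: s4→s2)
  step 4: s3  (read c: s2→s3)
  step 5: s0  (read c: s3→s0)
  step 6: s0  (read c: s0→s0)
  step 7: s0  (read c: s0→s0)
  step 8: s3  (read a: s0→s3)
  step 9: s0  (read c: s3→s0)
  step 10: s4  (read b: s0→s4)

The earliest repeat is at step j = 2: A is in s4, which it already visited at step i = 1.

s4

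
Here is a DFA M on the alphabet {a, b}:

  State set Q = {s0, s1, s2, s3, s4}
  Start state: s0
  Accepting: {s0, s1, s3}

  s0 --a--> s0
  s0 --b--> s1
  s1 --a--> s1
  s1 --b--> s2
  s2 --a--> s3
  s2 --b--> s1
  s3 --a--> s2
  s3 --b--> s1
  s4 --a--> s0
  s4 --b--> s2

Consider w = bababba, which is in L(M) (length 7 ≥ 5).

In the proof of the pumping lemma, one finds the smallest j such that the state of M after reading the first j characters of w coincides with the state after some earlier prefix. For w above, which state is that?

s1

State sequence: s0 -b-> s1 -a-> s1 -b-> s2 -a-> s3 -b-> s1 -b-> s2 -a-> s3
First repeat at step 2: s1 was already visited.

The earliest repeat is at step j = 2: M is in s1, which it already visited at step i = 1.
The DFA has 5 states, so the proof of the pumping lemma guarantees a repeated state among the first 5+1 visited; the segment between the two visits is the pumpable y.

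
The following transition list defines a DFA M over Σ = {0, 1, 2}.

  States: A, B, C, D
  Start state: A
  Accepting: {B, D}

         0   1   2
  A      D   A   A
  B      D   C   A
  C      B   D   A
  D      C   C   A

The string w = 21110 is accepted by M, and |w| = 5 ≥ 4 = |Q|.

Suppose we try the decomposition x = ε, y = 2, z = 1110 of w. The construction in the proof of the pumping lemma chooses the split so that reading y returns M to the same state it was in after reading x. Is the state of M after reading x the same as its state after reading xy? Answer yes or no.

Run of M on the first 1 characters of w = 2:
  step 0: A  (start)
  step 1: A  (read 2: A→A)

After x (step 0): A. After xy (step 1): A.
They match, so y = 2 drives M around a cycle from A back to itself; pumping y any number of times keeps M in A before reading z, and xyⁱz ∈ L(M) for every i ≥ 0.

yes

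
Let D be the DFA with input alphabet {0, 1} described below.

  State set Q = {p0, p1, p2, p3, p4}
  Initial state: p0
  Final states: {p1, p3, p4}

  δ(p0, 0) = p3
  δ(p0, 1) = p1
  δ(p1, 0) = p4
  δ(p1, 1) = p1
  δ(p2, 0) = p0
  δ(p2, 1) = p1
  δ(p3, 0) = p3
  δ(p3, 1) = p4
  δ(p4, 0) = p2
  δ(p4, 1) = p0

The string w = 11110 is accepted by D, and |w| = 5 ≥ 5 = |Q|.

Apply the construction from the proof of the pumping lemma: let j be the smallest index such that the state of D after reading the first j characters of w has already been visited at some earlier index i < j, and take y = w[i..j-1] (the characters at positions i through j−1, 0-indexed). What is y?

Run of D on w = 1 1 1 1 0:
  step 0: p0  (start)
  step 1: p1  (read 1: p0→p1)
  step 2: p1  (read 1: p1→p1)   ← first repeat (p1 seen earlier)
  step 3: p1  (read 1: p1→p1)
  step 4: p1  (read 1: p1→p1)
  step 5: p4  (read 0: p1→p4)

So i = 1, j = 2, giving x = w[0:1] = 1, y = w[1:2] = 1, z = w[2:5] = 110.
Check: |xy| = 2 ≤ 5 and |y| = 1 ≥ 1. Reading y takes D from p1 back to p1, so every xyⁱz is accepted.
Pumping length from the standard proof: p = 5 (the number of states). The repeated state found above gives |xy| = j ≤ 5 and |y| = j − i ≥ 1.

1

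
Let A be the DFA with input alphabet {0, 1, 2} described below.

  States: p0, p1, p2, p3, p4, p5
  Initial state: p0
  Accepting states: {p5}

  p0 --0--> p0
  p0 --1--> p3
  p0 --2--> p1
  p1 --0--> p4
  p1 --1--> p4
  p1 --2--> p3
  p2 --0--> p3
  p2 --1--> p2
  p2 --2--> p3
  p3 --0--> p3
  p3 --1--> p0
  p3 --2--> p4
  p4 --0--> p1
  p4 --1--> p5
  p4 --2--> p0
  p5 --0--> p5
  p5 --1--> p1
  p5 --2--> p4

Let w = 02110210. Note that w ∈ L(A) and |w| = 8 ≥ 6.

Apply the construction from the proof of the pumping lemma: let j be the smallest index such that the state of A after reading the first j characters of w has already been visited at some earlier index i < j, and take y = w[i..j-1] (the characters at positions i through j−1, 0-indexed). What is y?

0

Run of A on w = 0 2 1 1 0 2 1 0:
  step 0: p0  (start)
  step 1: p0  (read 0: p0→p0)   ← first repeat (p0 seen earlier)
  step 2: p1  (read 2: p0→p1)
  step 3: p4  (read 1: p1→p4)
  step 4: p5  (read 1: p4→p5)
  step 5: p5  (read 0: p5→p5)
  step 6: p4  (read 2: p5→p4)
  step 7: p5  (read 1: p4→p5)
  step 8: p5  (read 0: p5→p5)

So i = 0, j = 1, giving x = w[0:0] = ε, y = w[0:1] = 0, z = w[1:8] = 2110210.
Check: |xy| = 1 ≤ 6 and |y| = 1 ≥ 1. Reading y takes A from p0 back to p0, so every xyⁱz is accepted.
With |Q| = 6, pigeonhole forces a state repeat no later than step 6; the substring read between the first and second visits to that state can be pumped.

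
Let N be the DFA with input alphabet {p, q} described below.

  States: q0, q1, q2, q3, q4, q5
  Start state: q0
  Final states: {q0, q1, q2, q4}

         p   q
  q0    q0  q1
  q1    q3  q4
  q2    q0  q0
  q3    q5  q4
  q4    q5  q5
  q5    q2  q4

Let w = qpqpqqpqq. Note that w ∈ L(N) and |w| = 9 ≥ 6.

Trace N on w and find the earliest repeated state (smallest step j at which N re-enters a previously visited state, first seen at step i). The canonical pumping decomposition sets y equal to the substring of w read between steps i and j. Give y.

State sequence: q0 -q-> q1 -p-> q3 -q-> q4 -p-> q5 -q-> q4 -q-> q5 -p-> q2 -q-> q0 -q-> q1
First repeat at step 5: q4 was already visited.

So i = 3, j = 5, giving x = w[0:3] = qpq, y = w[3:5] = pq, z = w[5:9] = qpqq.
Check: |xy| = 5 ≤ 6 and |y| = 2 ≥ 1. Reading y takes N from q4 back to q4, so every xyⁱz is accepted.

pq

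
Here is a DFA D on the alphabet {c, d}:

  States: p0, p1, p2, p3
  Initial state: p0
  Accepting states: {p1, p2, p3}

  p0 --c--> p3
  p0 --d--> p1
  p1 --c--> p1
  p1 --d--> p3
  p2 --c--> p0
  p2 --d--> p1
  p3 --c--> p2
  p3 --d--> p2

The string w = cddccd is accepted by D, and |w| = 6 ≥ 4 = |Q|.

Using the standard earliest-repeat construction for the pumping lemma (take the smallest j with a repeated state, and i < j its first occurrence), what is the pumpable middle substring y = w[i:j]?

Run of D on w = c d d c c d:
  step 0: p0  (start)
  step 1: p3  (read c: p0→p3)
  step 2: p2  (read d: p3→p2)
  step 3: p1  (read d: p2→p1)
  step 4: p1  (read c: p1→p1)   ← first repeat (p1 seen earlier)
  step 5: p1  (read c: p1→p1)
  step 6: p3  (read d: p1→p3)

So i = 3, j = 4, giving x = w[0:3] = cdd, y = w[3:4] = c, z = w[4:6] = cd.
Check: |xy| = 4 ≤ 4 and |y| = 1 ≥ 1. Reading y takes D from p1 back to p1, so every xyⁱz is accepted.
With |Q| = 4, pigeonhole forces a state repeat no later than step 4; the substring read between the first and second visits to that state can be pumped.

c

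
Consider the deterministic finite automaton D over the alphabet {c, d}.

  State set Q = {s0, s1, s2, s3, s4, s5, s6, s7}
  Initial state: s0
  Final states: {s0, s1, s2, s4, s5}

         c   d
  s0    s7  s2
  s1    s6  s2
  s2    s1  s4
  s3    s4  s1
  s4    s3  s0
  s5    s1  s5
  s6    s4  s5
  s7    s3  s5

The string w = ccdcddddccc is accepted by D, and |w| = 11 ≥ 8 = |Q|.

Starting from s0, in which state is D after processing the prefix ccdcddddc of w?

Run of D on the first 9 characters of w = c c d c d d d d c:
  step 0: s0  (start)
  step 1: s7  (read c: s0→s7)
  step 2: s3  (read c: s7→s3)
  step 3: s1  (read d: s3→s1)
  step 4: s6  (read c: s1→s6)
  step 5: s5  (read d: s6→s5)
  step 6: s5  (read d: s5→s5)
  step 7: s5  (read d: s5→s5)
  step 8: s5  (read d: s5→s5)
  step 9: s1  (read c: s5→s1)

After reading 9 characters, D is in state s1.

s1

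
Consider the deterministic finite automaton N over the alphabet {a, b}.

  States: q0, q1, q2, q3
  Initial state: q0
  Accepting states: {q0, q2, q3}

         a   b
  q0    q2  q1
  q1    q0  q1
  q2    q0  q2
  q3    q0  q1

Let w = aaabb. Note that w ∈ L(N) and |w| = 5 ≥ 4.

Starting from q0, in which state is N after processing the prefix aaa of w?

Run of N on the first 3 characters of w = a a a:
  step 0: q0  (start)
  step 1: q2  (read a: q0→q2)
  step 2: q0  (read a: q2→q0)
  step 3: q2  (read a: q0→q2)

After reading 3 characters, N is in state q2.
(This kind of state-tracing is the core of the pumping-lemma construction: with 4 states, pigeonhole forces a repeat within the first 4 steps.)

q2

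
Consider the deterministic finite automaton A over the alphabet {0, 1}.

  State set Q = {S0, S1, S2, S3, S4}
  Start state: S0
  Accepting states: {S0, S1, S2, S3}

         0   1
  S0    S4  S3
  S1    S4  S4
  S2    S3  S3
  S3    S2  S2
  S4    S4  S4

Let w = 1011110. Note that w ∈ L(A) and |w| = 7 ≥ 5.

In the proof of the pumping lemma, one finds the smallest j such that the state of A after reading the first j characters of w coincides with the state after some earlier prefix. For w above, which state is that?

S3

Run of A on w = 1 0 1 1 1 1 0:
  step 0: S0  (start)
  step 1: S3  (read 1: S0→S3)
  step 2: S2  (read 0: S3→S2)
  step 3: S3  (read 1: S2→S3)   ← first repeat (S3 seen earlier)
  step 4: S2  (read 1: S3→S2)
  step 5: S3  (read 1: S2→S3)
  step 6: S2  (read 1: S3→S2)
  step 7: S3  (read 0: S2→S3)

The earliest repeat is at step j = 3: A is in S3, which it already visited at step i = 1.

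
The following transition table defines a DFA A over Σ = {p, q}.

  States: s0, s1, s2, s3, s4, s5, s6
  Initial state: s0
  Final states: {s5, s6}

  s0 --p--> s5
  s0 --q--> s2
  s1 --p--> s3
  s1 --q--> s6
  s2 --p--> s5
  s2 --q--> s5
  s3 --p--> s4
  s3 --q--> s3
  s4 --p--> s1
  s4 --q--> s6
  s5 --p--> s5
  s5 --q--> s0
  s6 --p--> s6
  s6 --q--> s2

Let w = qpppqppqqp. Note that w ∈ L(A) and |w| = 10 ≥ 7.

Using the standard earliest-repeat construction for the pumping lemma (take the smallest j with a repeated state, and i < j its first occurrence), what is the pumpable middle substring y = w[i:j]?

p

Run of A on w = q p p p q p p q q p:
  step 0: s0  (start)
  step 1: s2  (read q: s0→s2)
  step 2: s5  (read p: s2→s5)
  step 3: s5  (read p: s5→s5)   ← first repeat (s5 seen earlier)
  step 4: s5  (read p: s5→s5)
  step 5: s0  (read q: s5→s0)
  step 6: s5  (read p: s0→s5)
  step 7: s5  (read p: s5→s5)
  step 8: s0  (read q: s5→s0)
  step 9: s2  (read q: s0→s2)
  step 10: s5  (read p: s2→s5)

So i = 2, j = 3, giving x = w[0:2] = qp, y = w[2:3] = p, z = w[3:10] = pqppqqp.
Check: |xy| = 3 ≤ 7 and |y| = 1 ≥ 1. Reading y takes A from s5 back to s5, so every xyⁱz is accepted.
With |Q| = 7, pigeonhole forces a state repeat no later than step 7; the substring read between the first and second visits to that state can be pumped.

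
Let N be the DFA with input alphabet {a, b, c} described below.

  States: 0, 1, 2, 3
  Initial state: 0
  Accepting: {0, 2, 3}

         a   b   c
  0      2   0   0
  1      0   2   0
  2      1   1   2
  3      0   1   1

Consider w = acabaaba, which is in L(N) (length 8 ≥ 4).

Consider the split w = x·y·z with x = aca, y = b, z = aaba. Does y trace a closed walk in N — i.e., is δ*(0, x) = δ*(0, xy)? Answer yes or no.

Run of N on the first 4 characters of w = a c a b:
  step 0: 0  (start)
  step 1: 2  (read a: 0→2)
  step 2: 2  (read c: 2→2)
  step 3: 1  (read a: 2→1)
  step 4: 2  (read b: 1→2)

After x (step 3): 1. After xy (step 4): 2.
They differ (1 ≠ 2), so y is not a cycle from the state after x; this split is not the one the pumping-lemma construction produces, and pumping y need not keep the string in L(N).

no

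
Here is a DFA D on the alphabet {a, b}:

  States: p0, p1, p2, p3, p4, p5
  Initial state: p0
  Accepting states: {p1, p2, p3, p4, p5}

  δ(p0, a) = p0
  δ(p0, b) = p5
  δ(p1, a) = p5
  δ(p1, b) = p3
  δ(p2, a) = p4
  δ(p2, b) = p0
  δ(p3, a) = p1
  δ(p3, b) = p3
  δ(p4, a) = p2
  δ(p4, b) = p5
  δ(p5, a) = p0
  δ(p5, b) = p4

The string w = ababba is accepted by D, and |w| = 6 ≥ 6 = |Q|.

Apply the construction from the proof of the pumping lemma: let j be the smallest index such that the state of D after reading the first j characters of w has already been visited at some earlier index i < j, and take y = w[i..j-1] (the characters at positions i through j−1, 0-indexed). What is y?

a

State sequence: p0 -a-> p0 -b-> p5 -a-> p0 -b-> p5 -b-> p4 -a-> p2
First repeat at step 1: p0 was already visited.

So i = 0, j = 1, giving x = w[0:0] = ε, y = w[0:1] = a, z = w[1:6] = babba.
Check: |xy| = 1 ≤ 6 and |y| = 1 ≥ 1. Reading y takes D from p0 back to p0, so every xyⁱz is accepted.
Pumping length from the standard proof: p = 6 (the number of states). The repeated state found above gives |xy| = j ≤ 6 and |y| = j − i ≥ 1.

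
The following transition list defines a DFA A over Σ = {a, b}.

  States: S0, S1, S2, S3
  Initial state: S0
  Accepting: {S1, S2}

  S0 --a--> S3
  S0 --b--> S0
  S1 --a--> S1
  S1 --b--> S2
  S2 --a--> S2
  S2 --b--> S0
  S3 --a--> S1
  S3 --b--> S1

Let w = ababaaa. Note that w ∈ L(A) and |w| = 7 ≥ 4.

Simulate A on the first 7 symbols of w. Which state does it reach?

S2

State sequence: S0 -a-> S3 -b-> S1 -a-> S1 -b-> S2 -a-> S2 -a-> S2 -a-> S2

After reading 7 characters, A is in state S2.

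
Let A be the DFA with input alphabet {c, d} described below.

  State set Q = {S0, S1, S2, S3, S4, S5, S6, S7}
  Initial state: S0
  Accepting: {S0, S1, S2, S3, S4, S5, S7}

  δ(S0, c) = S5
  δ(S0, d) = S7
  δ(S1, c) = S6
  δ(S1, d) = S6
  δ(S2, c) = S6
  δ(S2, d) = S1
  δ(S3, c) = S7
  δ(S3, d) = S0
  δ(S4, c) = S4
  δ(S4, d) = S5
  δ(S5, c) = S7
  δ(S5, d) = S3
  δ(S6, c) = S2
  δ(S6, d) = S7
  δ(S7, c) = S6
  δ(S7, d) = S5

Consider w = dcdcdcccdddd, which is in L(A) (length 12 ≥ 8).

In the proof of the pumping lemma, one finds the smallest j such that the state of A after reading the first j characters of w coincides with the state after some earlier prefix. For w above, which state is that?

S7

State sequence: S0 -d-> S7 -c-> S6 -d-> S7 -c-> S6 -d-> S7 -c-> S6 -c-> S2 -c-> S6 -d-> S7 -d-> S5 -d-> S3 -d-> S0
First repeat at step 3: S7 was already visited.

The earliest repeat is at step j = 3: A is in S7, which it already visited at step i = 1.
The DFA has 8 states, so the proof of the pumping lemma guarantees a repeated state among the first 8+1 visited; the segment between the two visits is the pumpable y.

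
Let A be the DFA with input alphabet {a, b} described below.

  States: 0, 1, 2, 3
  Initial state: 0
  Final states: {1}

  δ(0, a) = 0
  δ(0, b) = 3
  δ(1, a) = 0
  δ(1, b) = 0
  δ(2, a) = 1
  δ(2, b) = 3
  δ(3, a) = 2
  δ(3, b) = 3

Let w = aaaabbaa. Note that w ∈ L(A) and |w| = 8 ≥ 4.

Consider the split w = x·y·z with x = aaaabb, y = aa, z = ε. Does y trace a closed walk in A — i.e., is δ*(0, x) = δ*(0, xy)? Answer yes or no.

no

State sequence: 0 -a-> 0 -a-> 0 -a-> 0 -a-> 0 -b-> 3 -b-> 3 -a-> 2 -a-> 1

After x (step 6): 3. After xy (step 8): 1.
They differ (3 ≠ 1), so y is not a cycle from the state after x; this split is not the one the pumping-lemma construction produces, and pumping y need not keep the string in L(A).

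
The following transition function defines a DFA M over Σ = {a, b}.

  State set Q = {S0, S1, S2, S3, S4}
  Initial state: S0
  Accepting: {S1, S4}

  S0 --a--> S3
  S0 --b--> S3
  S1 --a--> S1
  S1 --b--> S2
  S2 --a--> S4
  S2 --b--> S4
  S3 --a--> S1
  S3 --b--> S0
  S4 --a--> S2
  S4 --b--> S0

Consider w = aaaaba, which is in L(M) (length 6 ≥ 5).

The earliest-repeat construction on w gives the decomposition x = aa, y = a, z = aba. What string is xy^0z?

xy⁰z = xz = aa·aba = aaaba.
Reading y = a takes M from S1 back to S1, so after x the machine is still in S1, and z then leads to the accepting state S4. Hence aaaba ∈ L(M).

aaaba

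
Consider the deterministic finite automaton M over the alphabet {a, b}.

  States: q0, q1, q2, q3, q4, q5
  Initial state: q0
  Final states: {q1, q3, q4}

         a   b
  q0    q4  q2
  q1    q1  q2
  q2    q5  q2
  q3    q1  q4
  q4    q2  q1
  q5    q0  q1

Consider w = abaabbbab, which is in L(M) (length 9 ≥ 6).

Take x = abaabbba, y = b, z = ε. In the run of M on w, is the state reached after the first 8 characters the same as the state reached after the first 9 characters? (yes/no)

State sequence: q0 -a-> q4 -b-> q1 -a-> q1 -a-> q1 -b-> q2 -b-> q2 -b-> q2 -a-> q5 -b-> q1

After x (step 8): q5. After xy (step 9): q1.
They differ (q5 ≠ q1), so y is not a cycle from the state after x; this split is not the one the pumping-lemma construction produces, and pumping y need not keep the string in L(M).

no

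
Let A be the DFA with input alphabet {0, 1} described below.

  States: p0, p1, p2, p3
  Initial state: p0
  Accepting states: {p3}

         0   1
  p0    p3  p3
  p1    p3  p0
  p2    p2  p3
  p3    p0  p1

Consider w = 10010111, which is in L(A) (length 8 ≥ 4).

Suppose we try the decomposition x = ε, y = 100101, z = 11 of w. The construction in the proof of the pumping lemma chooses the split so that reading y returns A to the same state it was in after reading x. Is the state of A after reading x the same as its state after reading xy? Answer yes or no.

no

Run of A on the first 6 characters of w = 1 0 0 1 0 1:
  step 0: p0  (start)
  step 1: p3  (read 1: p0→p3)
  step 2: p0  (read 0: p3→p0)
  step 3: p3  (read 0: p0→p3)
  step 4: p1  (read 1: p3→p1)
  step 5: p3  (read 0: p1→p3)
  step 6: p1  (read 1: p3→p1)

After x (step 0): p0. After xy (step 6): p1.
They differ (p0 ≠ p1), so y is not a cycle from the state after x; this split is not the one the pumping-lemma construction produces, and pumping y need not keep the string in L(A).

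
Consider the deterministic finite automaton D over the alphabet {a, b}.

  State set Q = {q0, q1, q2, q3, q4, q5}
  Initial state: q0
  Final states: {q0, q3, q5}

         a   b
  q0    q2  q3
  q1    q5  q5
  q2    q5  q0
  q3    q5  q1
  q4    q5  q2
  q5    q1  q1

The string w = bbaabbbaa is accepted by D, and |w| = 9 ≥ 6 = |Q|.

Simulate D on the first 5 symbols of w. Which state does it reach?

Run of D on the first 5 characters of w = b b a a b:
  step 0: q0  (start)
  step 1: q3  (read b: q0→q3)
  step 2: q1  (read b: q3→q1)
  step 3: q5  (read a: q1→q5)
  step 4: q1  (read a: q5→q1)
  step 5: q5  (read b: q1→q5)

After reading 5 characters, D is in state q5.

q5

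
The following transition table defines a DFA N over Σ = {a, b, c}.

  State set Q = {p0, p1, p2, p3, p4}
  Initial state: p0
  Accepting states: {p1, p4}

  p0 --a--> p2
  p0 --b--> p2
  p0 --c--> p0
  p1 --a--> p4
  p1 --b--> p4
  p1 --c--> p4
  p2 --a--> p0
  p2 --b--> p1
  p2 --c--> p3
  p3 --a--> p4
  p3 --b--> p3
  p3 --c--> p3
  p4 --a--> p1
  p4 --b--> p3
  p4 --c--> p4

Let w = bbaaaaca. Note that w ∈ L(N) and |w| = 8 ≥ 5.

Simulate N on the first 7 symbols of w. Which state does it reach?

Run of N on the first 7 characters of w = b b a a a a c:
  step 0: p0  (start)
  step 1: p2  (read b: p0→p2)
  step 2: p1  (read b: p2→p1)
  step 3: p4  (read a: p1→p4)
  step 4: p1  (read a: p4→p1)
  step 5: p4  (read a: p1→p4)
  step 6: p1  (read a: p4→p1)
  step 7: p4  (read c: p1→p4)

After reading 7 characters, N is in state p4.

p4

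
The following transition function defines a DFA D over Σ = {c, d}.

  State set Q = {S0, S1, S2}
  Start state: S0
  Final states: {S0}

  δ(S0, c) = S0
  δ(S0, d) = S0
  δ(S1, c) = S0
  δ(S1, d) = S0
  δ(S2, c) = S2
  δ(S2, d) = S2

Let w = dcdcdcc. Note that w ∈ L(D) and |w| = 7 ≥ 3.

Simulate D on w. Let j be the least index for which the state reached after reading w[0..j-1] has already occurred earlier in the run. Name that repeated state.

Run of D on w = d c d c d c c:
  step 0: S0  (start)
  step 1: S0  (read d: S0→S0)   ← first repeat (S0 seen earlier)
  step 2: S0  (read c: S0→S0)
  step 3: S0  (read d: S0→S0)
  step 4: S0  (read c: S0→S0)
  step 5: S0  (read d: S0→S0)
  step 6: S0  (read c: S0→S0)
  step 7: S0  (read c: S0→S0)

The earliest repeat is at step j = 1: D is in S0, which it already visited at step i = 0.
Pumping length from the standard proof: p = 3 (the number of states). The repeated state found above gives |xy| = j ≤ 3 and |y| = j − i ≥ 1.

S0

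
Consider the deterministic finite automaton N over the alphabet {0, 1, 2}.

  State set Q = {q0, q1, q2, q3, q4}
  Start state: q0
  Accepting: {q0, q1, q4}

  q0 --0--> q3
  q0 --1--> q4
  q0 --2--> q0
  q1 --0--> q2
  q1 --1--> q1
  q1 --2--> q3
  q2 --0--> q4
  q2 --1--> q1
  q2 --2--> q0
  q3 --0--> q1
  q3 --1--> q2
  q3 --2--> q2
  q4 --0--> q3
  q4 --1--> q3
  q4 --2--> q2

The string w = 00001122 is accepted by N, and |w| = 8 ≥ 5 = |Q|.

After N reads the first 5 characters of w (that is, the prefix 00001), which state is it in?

Run of N on the first 5 characters of w = 0 0 0 0 1:
  step 0: q0  (start)
  step 1: q3  (read 0: q0→q3)
  step 2: q1  (read 0: q3→q1)
  step 3: q2  (read 0: q1→q2)
  step 4: q4  (read 0: q2→q4)
  step 5: q3  (read 1: q4→q3)

After reading 5 characters, N is in state q3.

q3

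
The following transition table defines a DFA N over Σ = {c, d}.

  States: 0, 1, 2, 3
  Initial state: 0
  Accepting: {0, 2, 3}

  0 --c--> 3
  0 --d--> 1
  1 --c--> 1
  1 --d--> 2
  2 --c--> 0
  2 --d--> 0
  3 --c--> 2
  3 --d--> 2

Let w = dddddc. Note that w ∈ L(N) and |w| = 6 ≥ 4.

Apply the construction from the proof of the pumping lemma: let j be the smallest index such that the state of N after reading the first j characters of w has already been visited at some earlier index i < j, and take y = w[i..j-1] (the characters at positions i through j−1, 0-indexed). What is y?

ddd

Run of N on w = d d d d d c:
  step 0: 0  (start)
  step 1: 1  (read d: 0→1)
  step 2: 2  (read d: 1→2)
  step 3: 0  (read d: 2→0)   ← first repeat (0 seen earlier)
  step 4: 1  (read d: 0→1)
  step 5: 2  (read d: 1→2)
  step 6: 0  (read c: 2→0)

So i = 0, j = 3, giving x = w[0:0] = ε, y = w[0:3] = ddd, z = w[3:6] = ddc.
Check: |xy| = 3 ≤ 4 and |y| = 3 ≥ 1. Reading y takes N from 0 back to 0, so every xyⁱz is accepted.
With |Q| = 4, pigeonhole forces a state repeat no later than step 4; the substring read between the first and second visits to that state can be pumped.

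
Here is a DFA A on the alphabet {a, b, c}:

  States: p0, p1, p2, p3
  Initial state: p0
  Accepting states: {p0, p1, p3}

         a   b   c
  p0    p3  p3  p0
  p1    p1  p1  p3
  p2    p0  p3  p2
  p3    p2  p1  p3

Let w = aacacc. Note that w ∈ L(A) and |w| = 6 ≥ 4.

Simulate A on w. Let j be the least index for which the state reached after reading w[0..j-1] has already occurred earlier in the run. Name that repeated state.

p2

State sequence: p0 -a-> p3 -a-> p2 -c-> p2 -a-> p0 -c-> p0 -c-> p0
First repeat at step 3: p2 was already visited.

The earliest repeat is at step j = 3: A is in p2, which it already visited at step i = 2.
With |Q| = 4, pigeonhole forces a state repeat no later than step 4; the substring read between the first and second visits to that state can be pumped.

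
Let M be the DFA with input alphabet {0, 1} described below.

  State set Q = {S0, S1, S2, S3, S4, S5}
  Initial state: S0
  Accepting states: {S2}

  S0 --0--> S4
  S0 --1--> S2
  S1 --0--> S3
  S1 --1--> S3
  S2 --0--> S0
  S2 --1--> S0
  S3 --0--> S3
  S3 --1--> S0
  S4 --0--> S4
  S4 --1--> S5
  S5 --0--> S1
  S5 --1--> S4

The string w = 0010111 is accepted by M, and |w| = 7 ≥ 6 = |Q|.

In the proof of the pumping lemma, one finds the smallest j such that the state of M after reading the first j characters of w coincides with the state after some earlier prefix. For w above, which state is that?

S4

Run of M on w = 0 0 1 0 1 1 1:
  step 0: S0  (start)
  step 1: S4  (read 0: S0→S4)
  step 2: S4  (read 0: S4→S4)   ← first repeat (S4 seen earlier)
  step 3: S5  (read 1: S4→S5)
  step 4: S1  (read 0: S5→S1)
  step 5: S3  (read 1: S1→S3)
  step 6: S0  (read 1: S3→S0)
  step 7: S2  (read 1: S0→S2)

The earliest repeat is at step j = 2: M is in S4, which it already visited at step i = 1.
Pumping length from the standard proof: p = 6 (the number of states). The repeated state found above gives |xy| = j ≤ 6 and |y| = j − i ≥ 1.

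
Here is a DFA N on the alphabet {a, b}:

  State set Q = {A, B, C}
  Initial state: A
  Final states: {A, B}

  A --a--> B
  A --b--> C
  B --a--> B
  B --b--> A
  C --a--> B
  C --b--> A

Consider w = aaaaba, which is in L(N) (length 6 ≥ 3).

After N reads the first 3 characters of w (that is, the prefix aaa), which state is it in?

Run of N on the first 3 characters of w = a a a:
  step 0: A  (start)
  step 1: B  (read a: A→B)
  step 2: B  (read a: B→B)
  step 3: B  (read a: B→B)

After reading 3 characters, N is in state B.

B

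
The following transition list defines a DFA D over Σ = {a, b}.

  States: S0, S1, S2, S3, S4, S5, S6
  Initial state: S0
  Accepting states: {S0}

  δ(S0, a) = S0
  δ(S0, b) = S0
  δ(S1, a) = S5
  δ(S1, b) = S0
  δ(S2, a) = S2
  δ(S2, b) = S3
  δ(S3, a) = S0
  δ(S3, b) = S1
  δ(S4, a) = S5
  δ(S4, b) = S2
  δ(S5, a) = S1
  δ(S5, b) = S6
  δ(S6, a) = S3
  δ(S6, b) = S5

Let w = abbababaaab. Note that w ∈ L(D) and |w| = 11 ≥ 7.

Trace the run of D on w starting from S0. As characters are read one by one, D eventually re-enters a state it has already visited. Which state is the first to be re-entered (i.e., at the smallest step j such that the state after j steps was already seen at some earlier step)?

S0

State sequence: S0 -a-> S0 -b-> S0 -b-> S0 -a-> S0 -b-> S0 -a-> S0 -b-> S0 -a-> S0 -a-> S0 -a-> S0 -b-> S0
First repeat at step 1: S0 was already visited.

The earliest repeat is at step j = 1: D is in S0, which it already visited at step i = 0.
Since D has 7 states, any run of length ≥ 7 visits 7+1 states, so by pigeonhole some state repeats within the first 7 steps — that repeat gives the pumpable loop.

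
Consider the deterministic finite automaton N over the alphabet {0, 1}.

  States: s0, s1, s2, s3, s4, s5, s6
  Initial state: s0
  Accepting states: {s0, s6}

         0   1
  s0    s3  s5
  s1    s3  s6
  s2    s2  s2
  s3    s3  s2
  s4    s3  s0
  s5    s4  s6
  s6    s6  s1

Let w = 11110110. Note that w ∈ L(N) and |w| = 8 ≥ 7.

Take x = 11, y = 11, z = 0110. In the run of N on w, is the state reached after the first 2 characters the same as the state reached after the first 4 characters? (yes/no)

yes

Run of N on the first 4 characters of w = 1 1 1 1:
  step 0: s0  (start)
  step 1: s5  (read 1: s0→s5)
  step 2: s6  (read 1: s5→s6)
  step 3: s1  (read 1: s6→s1)
  step 4: s6  (read 1: s1→s6)

After x (step 2): s6. After xy (step 4): s6.
They match, so y = 11 drives N around a cycle from s6 back to itself; pumping y any number of times keeps N in s6 before reading z, and xyⁱz ∈ L(N) for every i ≥ 0.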